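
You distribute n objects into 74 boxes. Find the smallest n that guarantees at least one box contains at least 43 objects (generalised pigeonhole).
n = (43 − 1)·74 + 1 = 3109

By the generalised pigeonhole principle, to guarantee some box contains ≥ r objects we need more than (r − 1) · k objects total. Threshold: n = (r − 1) · k + 1. With r = 43 and k = 74: n = 42 · 74 + 1 = 3108 + 1 = 3109. For n = 3108 = 42 · 74, we can put exactly 42 objects in every box, avoiding 43 in any single one — so 3109 is tight.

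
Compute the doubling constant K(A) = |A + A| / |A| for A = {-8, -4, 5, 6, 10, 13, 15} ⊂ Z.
K = |A + A| / |A| = 25/7

Enumerate A + A = {a + b : a, b ∈ A}. With |A| = 7, there are |A|^2 = 49 ordered sum pairs; collecting distinct values, A + A = {-16, -12, -8, -3, -2, 1, 2, 5, 6, 7, 9, 10, 11, 12, 15, 16, 18, 19, 20, 21, 23, 25, 26, 28, 30}, so |A + A| = 25. Thus K = 25/7. For comparison, the minimum possible |A + A| over all 7-element sets is 2·7 − 1 = 13 (so min K = 13/7), attained only by arithmetic progressions.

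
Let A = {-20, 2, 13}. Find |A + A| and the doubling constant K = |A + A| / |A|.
K = |A + A| / |A| = 6/3 = 2

Enumerate A + A = {a + b : a, b ∈ A}. With |A| = 3, there are |A|^2 = 9 ordered sum pairs; collecting distinct values, A + A = {-40, -18, -7, 4, 15, 26}, so |A + A| = 6. Thus K = 6/3 = 2. For comparison, the minimum possible |A + A| over all 3-element sets is 2·3 − 1 = 5 (so min K = 5/3), attained only by arithmetic progressions.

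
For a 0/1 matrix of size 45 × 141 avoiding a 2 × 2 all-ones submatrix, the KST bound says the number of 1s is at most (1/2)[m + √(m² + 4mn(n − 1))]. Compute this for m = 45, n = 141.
z(45, 141; 2, 2) ≤ (1/2)[45 + √(45² + 4·45·141·140)] = (1/2)[45 + √3555225] = 965.2652

Kővári–Sós–Turán: let r_1, ..., r_45 be the row sums and z = Σ r_i the total number of 1s. Each pair of columns can share at most one row with both entries 1 (else a 2×2 all-ones block appears), so Σ_i C(r_i, 2) ≤ C(141, 2) = 9870. By convexity Σ_i C(r_i, 2) ≥ 45·C(z/45, 2) = z(z − 45)/(2·45), giving z² − 45z − 45·141·140 ≤ 0 and hence z ≤ (1/2)[45 + √(2025 + 4·888300)] = (1/2)[45 + √3555225] ≈ (1/2)(45 + 1885.5304) = 965.2652.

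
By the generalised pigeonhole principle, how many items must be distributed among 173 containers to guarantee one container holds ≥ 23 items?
n = (23 − 1)·173 + 1 = 3807

By the generalised pigeonhole principle, to guarantee some box contains ≥ r objects we need more than (r − 1) · k objects total. Threshold: n = (r − 1) · k + 1. With r = 23 and k = 173: n = 22 · 173 + 1 = 3806 + 1 = 3807. For n = 3806 = 22 · 173, we can put exactly 22 objects in every box, avoiding 23 in any single one — so 3807 is tight.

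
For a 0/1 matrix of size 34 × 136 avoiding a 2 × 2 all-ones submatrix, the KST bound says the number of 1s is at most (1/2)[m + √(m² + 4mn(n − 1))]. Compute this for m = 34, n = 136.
z(34, 136; 2, 2) ≤ (1/2)[34 + √(34² + 4·34·136·135)] = (1/2)[34 + √2498116] = 807.2715

Kővári–Sós–Turán: let r_1, ..., r_34 be the row sums and z = Σ r_i the total number of 1s. Each pair of columns can share at most one row with both entries 1 (else a 2×2 all-ones block appears), so Σ_i C(r_i, 2) ≤ C(136, 2) = 9180. By convexity Σ_i C(r_i, 2) ≥ 34·C(z/34, 2) = z(z − 34)/(2·34), giving z² − 34z − 34·136·135 ≤ 0 and hence z ≤ (1/2)[34 + √(1156 + 4·624240)] = (1/2)[34 + √2498116] ≈ (1/2)(34 + 1580.5429) = 807.2715.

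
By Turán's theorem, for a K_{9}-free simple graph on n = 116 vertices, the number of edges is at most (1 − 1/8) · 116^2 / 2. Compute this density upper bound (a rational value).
Turán density bound = (7/8) · 116^2/2 = 5887

Turán's theorem: ex(n, K_{r+1}) is achieved by the complete r-partite Turán graph T(n, r) with parts as balanced as possible, and is at most (1 − 1/r) · n^2/2. For r = 8, n = 116: the density bound is (7/8) · 13456/2 = 5887. The integer-valued extremum is e(T(116, 8)) = 5886, which is strictly less than the density bound 5887 since 8 ∤ 116 (the parts of T(116, 8) cannot all be equal).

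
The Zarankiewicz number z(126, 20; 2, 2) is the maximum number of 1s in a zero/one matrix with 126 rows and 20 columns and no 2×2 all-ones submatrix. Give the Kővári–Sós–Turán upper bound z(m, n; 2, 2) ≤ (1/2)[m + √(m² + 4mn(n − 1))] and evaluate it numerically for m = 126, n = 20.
z(126, 20; 2, 2) ≤ (1/2)[126 + √(126² + 4·126·20·19)] = (1/2)[126 + √207396] = 290.7038

Kővári–Sós–Turán: let r_1, ..., r_126 be the row sums and z = Σ r_i the total number of 1s. Each pair of columns can share at most one row with both entries 1 (else a 2×2 all-ones block appears), so Σ_i C(r_i, 2) ≤ C(20, 2) = 190. By convexity Σ_i C(r_i, 2) ≥ 126·C(z/126, 2) = z(z − 126)/(2·126), giving z² − 126z − 126·20·19 ≤ 0 and hence z ≤ (1/2)[126 + √(15876 + 4·47880)] = (1/2)[126 + √207396] ≈ (1/2)(126 + 455.4075) = 290.7038.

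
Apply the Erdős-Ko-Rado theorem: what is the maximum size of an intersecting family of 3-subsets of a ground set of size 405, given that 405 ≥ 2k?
max |F| = C(404, 2) = 81406

Erdős-Ko-Rado (1961): when n ≥ 2k, max |F| = C(n−1, k−1). The bound is attained by the star {A : i ∈ A} for any fixed i ∈ [n]. Here C(405−1, 3−1) = C(404, 2) = 81406.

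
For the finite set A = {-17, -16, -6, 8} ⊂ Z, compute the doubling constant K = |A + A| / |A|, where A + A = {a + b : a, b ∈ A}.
K = |A + A| / |A| = 10/4 = 5/2

Enumerate A + A = {a + b : a, b ∈ A}. With |A| = 4, there are |A|^2 = 16 ordered sum pairs; collecting distinct values, A + A = {-34, -33, -32, -23, -22, -12, -9, -8, 2, 16}, so |A + A| = 10. Thus K = 10/4 = 5/2. For comparison, the minimum possible |A + A| over all 4-element sets is 2·4 − 1 = 7 (so min K = 7/4), attained only by arithmetic progressions.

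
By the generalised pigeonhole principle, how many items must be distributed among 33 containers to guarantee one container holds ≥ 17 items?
n = (17 − 1)·33 + 1 = 529

By the generalised pigeonhole principle, to guarantee some box contains ≥ r objects we need more than (r − 1) · k objects total. Threshold: n = (r − 1) · k + 1. With r = 17 and k = 33: n = 16 · 33 + 1 = 528 + 1 = 529. For n = 528 = 16 · 33, we can put exactly 16 objects in every box, avoiding 17 in any single one — so 529 is tight.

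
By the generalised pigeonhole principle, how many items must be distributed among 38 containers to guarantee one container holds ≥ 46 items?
n = (46 − 1)·38 + 1 = 1711

By the generalised pigeonhole principle, to guarantee some box contains ≥ r objects we need more than (r − 1) · k objects total. Threshold: n = (r − 1) · k + 1. With r = 46 and k = 38: n = 45 · 38 + 1 = 1710 + 1 = 1711. For n = 1710 = 45 · 38, we can put exactly 45 objects in every box, avoiding 46 in any single one — so 1711 is tight.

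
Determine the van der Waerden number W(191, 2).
W(191, 2) = 191 + 1 = 192

A 2-term AP is any pair of integers, so a monochromatic 2-AP exists iff some colour is used at least twice. With 191 colours, the colouring i ↦ i on {1, ..., 191} uses each colour once, avoiding any monochromatic pair, so W(191, 2) > 191. For {1, ..., 192}, pigeonhole forces two integers of the same colour, which form a monochromatic 2-AP. Hence W(191, 2) = 192.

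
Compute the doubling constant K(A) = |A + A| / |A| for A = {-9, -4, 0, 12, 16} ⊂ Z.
K = |A + A| / |A| = 14/5

Enumerate A + A = {a + b : a, b ∈ A}. With |A| = 5, there are |A|^2 = 25 ordered sum pairs; collecting distinct values, A + A = {-18, -13, -9, -8, -4, 0, 3, 7, 8, 12, 16, 24, 28, 32}, so |A + A| = 14. Thus K = 14/5. For comparison, the minimum possible |A + A| over all 5-element sets is 2·5 − 1 = 9 (so min K = 9/5), attained only by arithmetic progressions.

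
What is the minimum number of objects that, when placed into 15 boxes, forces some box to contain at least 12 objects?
n = (12 − 1)·15 + 1 = 166

By the generalised pigeonhole principle, to guarantee some box contains ≥ r objects we need more than (r − 1) · k objects total. Threshold: n = (r − 1) · k + 1. With r = 12 and k = 15: n = 11 · 15 + 1 = 165 + 1 = 166. For n = 165 = 11 · 15, we can put exactly 11 objects in every box, avoiding 12 in any single one — so 166 is tight.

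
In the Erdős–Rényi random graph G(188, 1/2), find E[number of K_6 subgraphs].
E[# K_6] = C(188, 6) · (1/2)^C(6, 2) = 56574476596 / 2^15 = 14143619149/8192 ≈ 1726516.009399

For each 6-subset S of vertices (there are C(188, 6) = 56574476596 such S), let X_S = 1 if S induces a K_6 (all C(6, 2) = 15 edges present). Then P(X_S = 1) = (1/2)^15 = 1/32768. By linearity of expectation, E[# K_6] = C(188, 6) · (1/2)^15 = 56574476596 / 32768 = 14143619149/8192 ≈ 1726516.009399.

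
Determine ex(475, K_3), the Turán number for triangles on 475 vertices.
ex(475, K_3) = ⌊475^2/4⌋ = 56406

Mantel (1907): a triangle-free graph on n vertices has at most ⌊n^2/4⌋ edges, with equality for the complete bipartite graph K_{⌊n/2⌋, ⌈n/2⌉}. For n = 475: ⌊475^2/4⌋ = ⌊225625/4⌋ = 56406. The extremal graph is K_{237, 238}, which has 237·238 = 56406 edges.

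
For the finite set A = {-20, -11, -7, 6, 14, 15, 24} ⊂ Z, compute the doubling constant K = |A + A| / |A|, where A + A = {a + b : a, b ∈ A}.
K = |A + A| / |A| = 24/7

Enumerate A + A = {a + b : a, b ∈ A}. With |A| = 7, there are |A|^2 = 49 ordered sum pairs; collecting distinct values, A + A = {-40, -31, -27, -22, -18, -14, -6, -5, -1, 3, 4, 7, 8, 12, 13, 17, 20, 21, 28, 29, 30, 38, 39, 48}, so |A + A| = 24. Thus K = 24/7. For comparison, the minimum possible |A + A| over all 7-element sets is 2·7 − 1 = 13 (so min K = 13/7), attained only by arithmetic progressions.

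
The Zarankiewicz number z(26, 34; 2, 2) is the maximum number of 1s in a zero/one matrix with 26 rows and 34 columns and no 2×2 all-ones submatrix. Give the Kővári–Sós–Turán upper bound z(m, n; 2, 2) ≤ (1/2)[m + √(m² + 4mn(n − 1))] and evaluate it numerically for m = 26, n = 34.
z(26, 34; 2, 2) ≤ (1/2)[26 + √(26² + 4·26·34·33)] = (1/2)[26 + √117364] = 184.2921

Kővári–Sós–Turán: let r_1, ..., r_26 be the row sums and z = Σ r_i the total number of 1s. Each pair of columns can share at most one row with both entries 1 (else a 2×2 all-ones block appears), so Σ_i C(r_i, 2) ≤ C(34, 2) = 561. By convexity Σ_i C(r_i, 2) ≥ 26·C(z/26, 2) = z(z − 26)/(2·26), giving z² − 26z − 26·34·33 ≤ 0 and hence z ≤ (1/2)[26 + √(676 + 4·29172)] = (1/2)[26 + √117364] ≈ (1/2)(26 + 342.5843) = 184.2921.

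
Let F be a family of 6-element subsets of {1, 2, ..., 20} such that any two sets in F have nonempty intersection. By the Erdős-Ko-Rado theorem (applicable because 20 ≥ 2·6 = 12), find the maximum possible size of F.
max |F| = C(19, 5) = 11628

The Erdős-Ko-Rado theorem states: for n ≥ 2k, an intersecting family of k-subsets of an n-element set has size at most C(n − 1, k − 1), with equality for 'star' families {A ⊆ [n] : |A| = k, i ∈ A} (fix an element i). For n = 20, k = 6: C(19, 5) = 11628.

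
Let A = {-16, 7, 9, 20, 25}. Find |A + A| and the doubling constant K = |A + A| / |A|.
K = |A + A| / |A| = 15/5 = 3

Enumerate A + A = {a + b : a, b ∈ A}. With |A| = 5, there are |A|^2 = 25 ordered sum pairs; collecting distinct values, A + A = {-32, -9, -7, 4, 9, 14, 16, 18, 27, 29, 32, 34, 40, 45, 50}, so |A + A| = 15. Thus K = 15/5 = 3. For comparison, the minimum possible |A + A| over all 5-element sets is 2·5 − 1 = 9 (so min K = 9/5), attained only by arithmetic progressions.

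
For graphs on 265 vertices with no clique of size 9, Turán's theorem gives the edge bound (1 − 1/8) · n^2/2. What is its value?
Turán density bound = (7/8) · 265^2/2 = 491575/16 ≈ 30723.4375

Turán's theorem: ex(n, K_{r+1}) is achieved by the complete r-partite Turán graph T(n, r) with parts as balanced as possible, and is at most (1 − 1/r) · n^2/2. For r = 8, n = 265: the density bound is (7/8) · 70225/2 = 491575/16 ≈ 30723.4375. The integer-valued extremum is e(T(265, 8)) = 30723, which is strictly less than the density bound 491575/16 since 8 ∤ 265 (the parts of T(265, 8) cannot all be equal).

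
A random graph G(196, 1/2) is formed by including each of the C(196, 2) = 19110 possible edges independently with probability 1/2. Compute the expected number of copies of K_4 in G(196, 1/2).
E[# K_4] = C(196, 4) · (1/2)^C(4, 2) = 59626385 / 2^6 = 931662.265625

For each 4-subset S of vertices (there are C(196, 4) = 59626385 such S), let X_S = 1 if S induces a K_4 (all C(4, 2) = 6 edges present). Then P(X_S = 1) = (1/2)^6 = 1/64. By linearity of expectation, E[# K_4] = C(196, 4) · (1/2)^6 = 59626385 / 64 = 931662.265625.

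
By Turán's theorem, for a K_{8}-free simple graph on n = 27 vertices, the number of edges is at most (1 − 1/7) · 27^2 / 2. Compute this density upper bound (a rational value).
Turán density bound = (6/7) · 27^2/2 = 2187/7 ≈ 312.4286

Turán's theorem: ex(n, K_{r+1}) is achieved by the complete r-partite Turán graph T(n, r) with parts as balanced as possible, and is at most (1 − 1/r) · n^2/2. For r = 7, n = 27: the density bound is (6/7) · 729/2 = 2187/7 ≈ 312.4286. The integer-valued extremum is e(T(27, 7)) = 312, which is strictly less than the density bound 2187/7 since 7 ∤ 27 (the parts of T(27, 7) cannot all be equal).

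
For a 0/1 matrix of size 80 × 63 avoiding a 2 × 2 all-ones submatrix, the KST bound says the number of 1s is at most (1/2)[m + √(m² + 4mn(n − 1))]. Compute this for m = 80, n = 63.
z(80, 63; 2, 2) ≤ (1/2)[80 + √(80² + 4·80·63·62)] = (1/2)[80 + √1256320] = 600.4284

Kővári–Sós–Turán: let r_1, ..., r_80 be the row sums and z = Σ r_i the total number of 1s. Each pair of columns can share at most one row with both entries 1 (else a 2×2 all-ones block appears), so Σ_i C(r_i, 2) ≤ C(63, 2) = 1953. By convexity Σ_i C(r_i, 2) ≥ 80·C(z/80, 2) = z(z − 80)/(2·80), giving z² − 80z − 80·63·62 ≤ 0 and hence z ≤ (1/2)[80 + √(6400 + 4·312480)] = (1/2)[80 + √1256320] ≈ (1/2)(80 + 1120.8568) = 600.4284.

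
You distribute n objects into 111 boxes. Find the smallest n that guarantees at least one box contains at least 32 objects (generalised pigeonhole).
n = (32 − 1)·111 + 1 = 3442

By the generalised pigeonhole principle, to guarantee some box contains ≥ r objects we need more than (r − 1) · k objects total. Threshold: n = (r − 1) · k + 1. With r = 32 and k = 111: n = 31 · 111 + 1 = 3441 + 1 = 3442. For n = 3441 = 31 · 111, we can put exactly 31 objects in every box, avoiding 32 in any single one — so 3442 is tight.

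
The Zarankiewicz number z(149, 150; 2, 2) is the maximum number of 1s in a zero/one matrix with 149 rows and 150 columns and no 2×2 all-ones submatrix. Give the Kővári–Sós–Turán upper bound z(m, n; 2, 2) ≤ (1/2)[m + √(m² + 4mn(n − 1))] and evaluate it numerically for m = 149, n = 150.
z(149, 150; 2, 2) ≤ (1/2)[149 + √(149² + 4·149·150·149)] = (1/2)[149 + √13342801] = 1900.89

Kővári–Sós–Turán: let r_1, ..., r_149 be the row sums and z = Σ r_i the total number of 1s. Each pair of columns can share at most one row with both entries 1 (else a 2×2 all-ones block appears), so Σ_i C(r_i, 2) ≤ C(150, 2) = 11175. By convexity Σ_i C(r_i, 2) ≥ 149·C(z/149, 2) = z(z − 149)/(2·149), giving z² − 149z − 149·150·149 ≤ 0 and hence z ≤ (1/2)[149 + √(22201 + 4·3330150)] = (1/2)[149 + √13342801] ≈ (1/2)(149 + 3652.7799) = 1900.89.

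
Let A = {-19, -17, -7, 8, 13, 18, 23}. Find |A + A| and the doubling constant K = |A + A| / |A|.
K = |A + A| / |A| = 22/7

Enumerate A + A = {a + b : a, b ∈ A}. With |A| = 7, there are |A|^2 = 49 ordered sum pairs; collecting distinct values, A + A = {-38, -36, -34, -26, -24, -14, -11, -9, -6, -4, -1, 1, 4, 6, 11, 16, 21, 26, 31, 36, 41, 46}, so |A + A| = 22. Thus K = 22/7. For comparison, the minimum possible |A + A| over all 7-element sets is 2·7 − 1 = 13 (so min K = 13/7), attained only by arithmetic progressions.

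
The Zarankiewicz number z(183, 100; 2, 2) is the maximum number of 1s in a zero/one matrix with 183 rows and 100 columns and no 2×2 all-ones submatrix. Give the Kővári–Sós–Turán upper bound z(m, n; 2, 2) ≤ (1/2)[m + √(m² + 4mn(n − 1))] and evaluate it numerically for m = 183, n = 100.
z(183, 100; 2, 2) ≤ (1/2)[183 + √(183² + 4·183·100·99)] = (1/2)[183 + √7280289] = 1440.6005

Kővári–Sós–Turán: let r_1, ..., r_183 be the row sums and z = Σ r_i the total number of 1s. Each pair of columns can share at most one row with both entries 1 (else a 2×2 all-ones block appears), so Σ_i C(r_i, 2) ≤ C(100, 2) = 4950. By convexity Σ_i C(r_i, 2) ≥ 183·C(z/183, 2) = z(z − 183)/(2·183), giving z² − 183z − 183·100·99 ≤ 0 and hence z ≤ (1/2)[183 + √(33489 + 4·1811700)] = (1/2)[183 + √7280289] ≈ (1/2)(183 + 2698.2011) = 1440.6005.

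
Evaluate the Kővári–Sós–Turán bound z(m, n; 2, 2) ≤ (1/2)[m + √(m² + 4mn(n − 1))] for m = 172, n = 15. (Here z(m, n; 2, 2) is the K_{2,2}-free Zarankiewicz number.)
z(172, 15; 2, 2) ≤ (1/2)[172 + √(172² + 4·172·15·14)] = (1/2)[172 + √174064] = 294.6049

Kővári–Sós–Turán: let r_1, ..., r_172 be the row sums and z = Σ r_i the total number of 1s. Each pair of columns can share at most one row with both entries 1 (else a 2×2 all-ones block appears), so Σ_i C(r_i, 2) ≤ C(15, 2) = 105. By convexity Σ_i C(r_i, 2) ≥ 172·C(z/172, 2) = z(z − 172)/(2·172), giving z² − 172z − 172·15·14 ≤ 0 and hence z ≤ (1/2)[172 + √(29584 + 4·36120)] = (1/2)[172 + √174064] ≈ (1/2)(172 + 417.2098) = 294.6049.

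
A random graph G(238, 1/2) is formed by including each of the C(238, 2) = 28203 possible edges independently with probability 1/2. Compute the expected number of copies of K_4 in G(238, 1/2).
E[# K_4] = C(238, 4) · (1/2)^C(4, 2) = 130344865 / 2^6 = 2036638.515625

For each 4-subset S of vertices (there are C(238, 4) = 130344865 such S), let X_S = 1 if S induces a K_4 (all C(4, 2) = 6 edges present). Then P(X_S = 1) = (1/2)^6 = 1/64. By linearity of expectation, E[# K_4] = C(238, 4) · (1/2)^6 = 130344865 / 64 = 2036638.515625.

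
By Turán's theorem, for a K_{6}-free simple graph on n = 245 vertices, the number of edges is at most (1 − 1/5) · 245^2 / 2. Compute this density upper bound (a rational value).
Turán density bound = (4/5) · 245^2/2 = 24010

Turán's theorem: ex(n, K_{r+1}) is achieved by the complete r-partite Turán graph T(n, r) with parts as balanced as possible, and is at most (1 − 1/r) · n^2/2. For r = 5, n = 245: the density bound is (4/5) · 60025/2 = 24010. Since 5 ∣ 245, the Turán graph T(245, 5) has parts of equal size 49, and its edge count e(T(245, 5)) = 24010 attains the density bound exactly.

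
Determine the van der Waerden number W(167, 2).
W(167, 2) = 167 + 1 = 168

A 2-term AP is any pair of integers, so a monochromatic 2-AP exists iff some colour is used at least twice. With 167 colours, the colouring i ↦ i on {1, ..., 167} uses each colour once, avoiding any monochromatic pair, so W(167, 2) > 167. For {1, ..., 168}, pigeonhole forces two integers of the same colour, which form a monochromatic 2-AP. Hence W(167, 2) = 168.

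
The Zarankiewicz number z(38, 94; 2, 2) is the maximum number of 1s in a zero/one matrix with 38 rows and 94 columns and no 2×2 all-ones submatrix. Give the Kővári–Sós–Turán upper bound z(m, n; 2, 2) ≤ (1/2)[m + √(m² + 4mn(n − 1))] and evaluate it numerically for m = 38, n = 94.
z(38, 94; 2, 2) ≤ (1/2)[38 + √(38² + 4·38·94·93)] = (1/2)[38 + √1330228] = 595.6776

Kővári–Sós–Turán: let r_1, ..., r_38 be the row sums and z = Σ r_i the total number of 1s. Each pair of columns can share at most one row with both entries 1 (else a 2×2 all-ones block appears), so Σ_i C(r_i, 2) ≤ C(94, 2) = 4371. By convexity Σ_i C(r_i, 2) ≥ 38·C(z/38, 2) = z(z − 38)/(2·38), giving z² − 38z − 38·94·93 ≤ 0 and hence z ≤ (1/2)[38 + √(1444 + 4·332196)] = (1/2)[38 + √1330228] ≈ (1/2)(38 + 1153.3551) = 595.6776.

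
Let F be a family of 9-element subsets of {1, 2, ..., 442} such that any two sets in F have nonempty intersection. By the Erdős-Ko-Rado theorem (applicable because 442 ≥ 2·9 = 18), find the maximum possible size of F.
max |F| = C(441, 8) = 33285592036768995

The Erdős-Ko-Rado theorem states: for n ≥ 2k, an intersecting family of k-subsets of an n-element set has size at most C(n − 1, k − 1), with equality for 'star' families {A ⊆ [n] : |A| = k, i ∈ A} (fix an element i). For n = 442, k = 9: C(441, 8) = 33285592036768995.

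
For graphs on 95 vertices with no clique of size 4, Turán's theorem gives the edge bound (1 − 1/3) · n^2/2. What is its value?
Turán density bound = (2/3) · 95^2/2 = 9025/3 ≈ 3008.3333

Turán's theorem: ex(n, K_{r+1}) is achieved by the complete r-partite Turán graph T(n, r) with parts as balanced as possible, and is at most (1 − 1/r) · n^2/2. For r = 3, n = 95: the density bound is (2/3) · 9025/2 = 9025/3 ≈ 3008.3333. The integer-valued extremum is e(T(95, 3)) = 3008, which is strictly less than the density bound 9025/3 since 3 ∤ 95 (the parts of T(95, 3) cannot all be equal).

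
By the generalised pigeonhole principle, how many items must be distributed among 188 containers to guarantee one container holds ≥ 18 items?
n = (18 − 1)·188 + 1 = 3197

By the generalised pigeonhole principle, to guarantee some box contains ≥ r objects we need more than (r − 1) · k objects total. Threshold: n = (r − 1) · k + 1. With r = 18 and k = 188: n = 17 · 188 + 1 = 3196 + 1 = 3197. For n = 3196 = 17 · 188, we can put exactly 17 objects in every box, avoiding 18 in any single one — so 3197 is tight.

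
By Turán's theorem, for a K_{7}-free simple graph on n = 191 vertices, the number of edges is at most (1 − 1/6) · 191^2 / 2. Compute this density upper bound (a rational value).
Turán density bound = (5/6) · 191^2/2 = 182405/12 ≈ 15200.4167

Turán's theorem: ex(n, K_{r+1}) is achieved by the complete r-partite Turán graph T(n, r) with parts as balanced as possible, and is at most (1 − 1/r) · n^2/2. For r = 6, n = 191: the density bound is (5/6) · 36481/2 = 182405/12 ≈ 15200.4167. The integer-valued extremum is e(T(191, 6)) = 15200, which is strictly less than the density bound 182405/12 since 6 ∤ 191 (the parts of T(191, 6) cannot all be equal).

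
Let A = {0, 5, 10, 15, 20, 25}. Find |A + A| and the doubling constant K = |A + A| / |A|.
K = |A + A| / |A| = 11/6

Enumerate A + A = {a + b : a, b ∈ A}. With |A| = 6, there are |A|^2 = 36 ordered sum pairs; collecting distinct values, A + A = {0, 5, 10, 15, 20, 25, 30, 35, 40, 45, 50}, so |A + A| = 11. Thus K = 11/6. Here |A + A| = 2|A| − 1 = 11, the minimum possible — so K = 11/6 is minimal, which holds iff A is an arithmetic progression.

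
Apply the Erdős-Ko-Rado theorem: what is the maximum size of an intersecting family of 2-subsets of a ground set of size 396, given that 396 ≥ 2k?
max |F| = C(395, 1) = 395

The Erdős-Ko-Rado theorem states: for n ≥ 2k, an intersecting family of k-subsets of an n-element set has size at most C(n − 1, k − 1), with equality for 'star' families {A ⊆ [n] : |A| = k, i ∈ A} (fix an element i). For n = 396, k = 2: C(395, 1) = 395.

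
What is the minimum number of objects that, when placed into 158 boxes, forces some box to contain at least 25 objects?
n = (25 − 1)·158 + 1 = 3793

By the generalised pigeonhole principle, to guarantee some box contains ≥ r objects we need more than (r − 1) · k objects total. Threshold: n = (r − 1) · k + 1. With r = 25 and k = 158: n = 24 · 158 + 1 = 3792 + 1 = 3793. For n = 3792 = 24 · 158, we can put exactly 24 objects in every box, avoiding 25 in any single one — so 3793 is tight.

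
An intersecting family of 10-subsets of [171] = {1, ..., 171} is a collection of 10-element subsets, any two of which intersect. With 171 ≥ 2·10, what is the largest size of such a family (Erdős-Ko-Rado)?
max |F| = C(170, 9) = 263473442099010

Erdős-Ko-Rado (1961): when n ≥ 2k, max |F| = C(n−1, k−1). The bound is attained by the star {A : i ∈ A} for any fixed i ∈ [n]. Here C(171−1, 10−1) = C(170, 9) = 263473442099010.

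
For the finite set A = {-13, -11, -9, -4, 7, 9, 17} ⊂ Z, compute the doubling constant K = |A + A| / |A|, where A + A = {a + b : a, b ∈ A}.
K = |A + A| / |A| = 25/7

Enumerate A + A = {a + b : a, b ∈ A}. With |A| = 7, there are |A|^2 = 49 ordered sum pairs; collecting distinct values, A + A = {-26, -24, -22, -20, -18, -17, -15, -13, -8, -6, -4, -2, 0, 3, 4, 5, 6, 8, 13, 14, 16, 18, 24, 26, 34}, so |A + A| = 25. Thus K = 25/7. For comparison, the minimum possible |A + A| over all 7-element sets is 2·7 − 1 = 13 (so min K = 13/7), attained only by arithmetic progressions.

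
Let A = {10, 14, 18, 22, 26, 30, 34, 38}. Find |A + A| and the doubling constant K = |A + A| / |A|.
K = |A + A| / |A| = 15/8

Enumerate A + A = {a + b : a, b ∈ A}. With |A| = 8, there are |A|^2 = 64 ordered sum pairs; collecting distinct values, A + A = {20, 24, 28, 32, 36, 40, 44, 48, 52, 56, 60, 64, 68, 72, 76}, so |A + A| = 15. Thus K = 15/8. Here |A + A| = 2|A| − 1 = 15, the minimum possible — so K = 15/8 is minimal, which holds iff A is an arithmetic progression.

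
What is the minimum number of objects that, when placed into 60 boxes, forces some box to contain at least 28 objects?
n = (28 − 1)·60 + 1 = 1621

By the generalised pigeonhole principle, to guarantee some box contains ≥ r objects we need more than (r − 1) · k objects total. Threshold: n = (r − 1) · k + 1. With r = 28 and k = 60: n = 27 · 60 + 1 = 1620 + 1 = 1621. For n = 1620 = 27 · 60, we can put exactly 27 objects in every box, avoiding 28 in any single one — so 1621 is tight.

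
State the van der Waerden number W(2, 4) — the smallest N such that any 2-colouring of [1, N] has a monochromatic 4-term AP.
W(2, 4) = 35

W(2, 4) = 35. The lower bound W(2, 4) > 34 comes from an explicit good 2-colouring of [1, 34]; the upper bound W(2, 4) ≤ 35 was verified by exhaustive search over 2-colourings of [1, 35].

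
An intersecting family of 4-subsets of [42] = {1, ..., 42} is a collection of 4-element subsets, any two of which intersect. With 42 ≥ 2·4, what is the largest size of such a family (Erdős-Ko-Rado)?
max |F| = C(41, 3) = 10660

Erdős-Ko-Rado (1961): when n ≥ 2k, max |F| = C(n−1, k−1). The bound is attained by the star {A : i ∈ A} for any fixed i ∈ [n]. Here C(42−1, 4−1) = C(41, 3) = 10660.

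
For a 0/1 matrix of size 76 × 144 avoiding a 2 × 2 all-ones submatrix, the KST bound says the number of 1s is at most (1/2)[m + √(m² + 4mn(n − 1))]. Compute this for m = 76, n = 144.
z(76, 144; 2, 2) ≤ (1/2)[76 + √(76² + 4·76·144·143)] = (1/2)[76 + √6265744] = 1289.5734

Kővári–Sós–Turán: let r_1, ..., r_76 be the row sums and z = Σ r_i the total number of 1s. Each pair of columns can share at most one row with both entries 1 (else a 2×2 all-ones block appears), so Σ_i C(r_i, 2) ≤ C(144, 2) = 10296. By convexity Σ_i C(r_i, 2) ≥ 76·C(z/76, 2) = z(z − 76)/(2·76), giving z² − 76z − 76·144·143 ≤ 0 and hence z ≤ (1/2)[76 + √(5776 + 4·1564992)] = (1/2)[76 + √6265744] ≈ (1/2)(76 + 2503.1468) = 1289.5734.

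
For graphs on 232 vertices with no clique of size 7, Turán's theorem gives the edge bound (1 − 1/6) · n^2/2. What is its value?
Turán density bound = (5/6) · 232^2/2 = 67280/3 ≈ 22426.6667

Turán's theorem: ex(n, K_{r+1}) is achieved by the complete r-partite Turán graph T(n, r) with parts as balanced as possible, and is at most (1 − 1/r) · n^2/2. For r = 6, n = 232: the density bound is (5/6) · 53824/2 = 67280/3 ≈ 22426.6667. The integer-valued extremum is e(T(232, 6)) = 22426, which is strictly less than the density bound 67280/3 since 6 ∤ 232 (the parts of T(232, 6) cannot all be equal).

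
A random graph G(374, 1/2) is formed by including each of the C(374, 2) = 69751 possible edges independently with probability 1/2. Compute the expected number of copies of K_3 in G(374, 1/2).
E[# K_3] = C(374, 3) · (1/2)^C(3, 2) = 8649124 / 2^3 = 2162281/2 = 1081140.5

For each 3-subset S of vertices (there are C(374, 3) = 8649124 such S), let X_S = 1 if S induces a K_3 (all C(3, 2) = 3 edges present). Then P(X_S = 1) = (1/2)^3 = 1/8. By linearity of expectation, E[# K_3] = C(374, 3) · (1/2)^3 = 8649124 / 8 = 2162281/2 = 1081140.5.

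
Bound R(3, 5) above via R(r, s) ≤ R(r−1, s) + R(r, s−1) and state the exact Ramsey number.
R(3, 5) ≤ R(2, 5) + R(3, 4) = 5 + 9 = 14; exact value R(3, 5) = 14.

The Erdős–Szekeres recurrence R(r, s) ≤ R(r−1, s) + R(r, s−1) applied to (r, s) = (3, 5) gives
  R(3, 5) ≤ R(2, 5) + R(3, 4) = 5 + 9 = 14.
(Recall R(2, k) = k and R is symmetric.) Here the recurrence bound is tight: a matching lower-bound construction on K_{13} shows R(3, 5) > 13, so R(3, 5) = 14 exactly.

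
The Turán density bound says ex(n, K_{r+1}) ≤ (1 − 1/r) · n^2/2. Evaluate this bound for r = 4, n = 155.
Turán density bound = (3/4) · 155^2/2 = 72075/8 ≈ 9009.375

Turán's theorem: ex(n, K_{r+1}) is achieved by the complete r-partite Turán graph T(n, r) with parts as balanced as possible, and is at most (1 − 1/r) · n^2/2. For r = 4, n = 155: the density bound is (3/4) · 24025/2 = 72075/8 ≈ 9009.375. The integer-valued extremum is e(T(155, 4)) = 9009, which is strictly less than the density bound 72075/8 since 4 ∤ 155 (the parts of T(155, 4) cannot all be equal).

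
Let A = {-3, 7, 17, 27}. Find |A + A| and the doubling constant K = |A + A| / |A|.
K = |A + A| / |A| = 7/4

Enumerate A + A = {a + b : a, b ∈ A}. With |A| = 4, there are |A|^2 = 16 ordered sum pairs; collecting distinct values, A + A = {-6, 4, 14, 24, 34, 44, 54}, so |A + A| = 7. Thus K = 7/4. Here |A + A| = 2|A| − 1 = 7, the minimum possible — so K = 7/4 is minimal, which holds iff A is an arithmetic progression.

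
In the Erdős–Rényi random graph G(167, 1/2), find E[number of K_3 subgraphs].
E[# K_3] = C(167, 3) · (1/2)^C(3, 2) = 762355 / 2^3 = 95294.375

For each 3-subset S of vertices (there are C(167, 3) = 762355 such S), let X_S = 1 if S induces a K_3 (all C(3, 2) = 3 edges present). Then P(X_S = 1) = (1/2)^3 = 1/8. By linearity of expectation, E[# K_3] = C(167, 3) · (1/2)^3 = 762355 / 8 = 95294.375.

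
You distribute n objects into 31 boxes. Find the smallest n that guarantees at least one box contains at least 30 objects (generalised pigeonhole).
n = (30 − 1)·31 + 1 = 900

By the generalised pigeonhole principle, to guarantee some box contains ≥ r objects we need more than (r − 1) · k objects total. Threshold: n = (r − 1) · k + 1. With r = 30 and k = 31: n = 29 · 31 + 1 = 899 + 1 = 900. For n = 899 = 29 · 31, we can put exactly 29 objects in every box, avoiding 30 in any single one — so 900 is tight.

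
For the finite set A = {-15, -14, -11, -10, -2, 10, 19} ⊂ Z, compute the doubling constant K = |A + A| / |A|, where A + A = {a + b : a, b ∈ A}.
K = |A + A| / |A| = 25/7

Enumerate A + A = {a + b : a, b ∈ A}. With |A| = 7, there are |A|^2 = 49 ordered sum pairs; collecting distinct values, A + A = {-30, -29, -28, -26, -25, -24, -22, -21, -20, -17, -16, -13, -12, -5, -4, -1, 0, 4, 5, 8, 9, 17, 20, 29, 38}, so |A + A| = 25. Thus K = 25/7. For comparison, the minimum possible |A + A| over all 7-element sets is 2·7 − 1 = 13 (so min K = 13/7), attained only by arithmetic progressions.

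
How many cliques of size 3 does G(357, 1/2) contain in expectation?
E[# K_3] = C(357, 3) · (1/2)^C(3, 2) = 7519610 / 2^3 = 3759805/4 = 939951.25

For each 3-subset S of vertices (there are C(357, 3) = 7519610 such S), let X_S = 1 if S induces a K_3 (all C(3, 2) = 3 edges present). Then P(X_S = 1) = (1/2)^3 = 1/8. By linearity of expectation, E[# K_3] = C(357, 3) · (1/2)^3 = 7519610 / 8 = 3759805/4 = 939951.25.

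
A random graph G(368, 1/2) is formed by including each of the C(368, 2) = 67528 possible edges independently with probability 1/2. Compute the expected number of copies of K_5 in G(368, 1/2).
E[# K_5] = C(368, 5) · (1/2)^C(5, 2) = 54727797488 / 2^10 = 3420487343/64 = 53445114.734375

For each 5-subset S of vertices (there are C(368, 5) = 54727797488 such S), let X_S = 1 if S induces a K_5 (all C(5, 2) = 10 edges present). Then P(X_S = 1) = (1/2)^10 = 1/1024. By linearity of expectation, E[# K_5] = C(368, 5) · (1/2)^10 = 54727797488 / 1024 = 3420487343/64 = 53445114.734375.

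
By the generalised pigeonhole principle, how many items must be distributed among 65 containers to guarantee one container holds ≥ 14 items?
n = (14 − 1)·65 + 1 = 846

By the generalised pigeonhole principle, to guarantee some box contains ≥ r objects we need more than (r − 1) · k objects total. Threshold: n = (r − 1) · k + 1. With r = 14 and k = 65: n = 13 · 65 + 1 = 845 + 1 = 846. For n = 845 = 13 · 65, we can put exactly 13 objects in every box, avoiding 14 in any single one — so 846 is tight.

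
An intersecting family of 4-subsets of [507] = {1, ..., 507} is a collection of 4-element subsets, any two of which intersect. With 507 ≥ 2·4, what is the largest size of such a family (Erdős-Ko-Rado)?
max |F| = C(506, 3) = 21464520

The Erdős-Ko-Rado theorem states: for n ≥ 2k, an intersecting family of k-subsets of an n-element set has size at most C(n − 1, k − 1), with equality for 'star' families {A ⊆ [n] : |A| = k, i ∈ A} (fix an element i). For n = 507, k = 4: C(506, 3) = 21464520.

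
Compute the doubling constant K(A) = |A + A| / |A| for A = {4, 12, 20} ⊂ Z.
K = |A + A| / |A| = 5/3

Enumerate A + A = {a + b : a, b ∈ A}. With |A| = 3, there are |A|^2 = 9 ordered sum pairs; collecting distinct values, A + A = {8, 16, 24, 32, 40}, so |A + A| = 5. Thus K = 5/3. Here |A + A| = 2|A| − 1 = 5, the minimum possible — so K = 5/3 is minimal, which holds iff A is an arithmetic progression.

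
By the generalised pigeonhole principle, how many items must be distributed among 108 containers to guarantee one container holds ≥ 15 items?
n = (15 − 1)·108 + 1 = 1513

By the generalised pigeonhole principle, to guarantee some box contains ≥ r objects we need more than (r − 1) · k objects total. Threshold: n = (r − 1) · k + 1. With r = 15 and k = 108: n = 14 · 108 + 1 = 1512 + 1 = 1513. For n = 1512 = 14 · 108, we can put exactly 14 objects in every box, avoiding 15 in any single one — so 1513 is tight.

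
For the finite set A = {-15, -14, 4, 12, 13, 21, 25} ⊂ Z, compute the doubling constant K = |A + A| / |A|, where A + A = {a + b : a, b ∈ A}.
K = |A + A| / |A| = 26/7

Enumerate A + A = {a + b : a, b ∈ A}. With |A| = 7, there are |A|^2 = 49 ordered sum pairs; collecting distinct values, A + A = {-30, -29, -28, -11, -10, -3, -2, -1, 6, 7, 8, 10, 11, 16, 17, 24, 25, 26, 29, 33, 34, 37, 38, 42, 46, 50}, so |A + A| = 26. Thus K = 26/7. For comparison, the minimum possible |A + A| over all 7-element sets is 2·7 − 1 = 13 (so min K = 13/7), attained only by arithmetic progressions.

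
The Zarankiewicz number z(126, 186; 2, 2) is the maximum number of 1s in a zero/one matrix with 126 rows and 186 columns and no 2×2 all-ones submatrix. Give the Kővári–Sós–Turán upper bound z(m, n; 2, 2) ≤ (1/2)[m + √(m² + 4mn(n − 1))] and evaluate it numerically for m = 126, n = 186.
z(126, 186; 2, 2) ≤ (1/2)[126 + √(126² + 4·126·186·185)] = (1/2)[126 + √17358516] = 2146.1776

Kővári–Sós–Turán: let r_1, ..., r_126 be the row sums and z = Σ r_i the total number of 1s. Each pair of columns can share at most one row with both entries 1 (else a 2×2 all-ones block appears), so Σ_i C(r_i, 2) ≤ C(186, 2) = 17205. By convexity Σ_i C(r_i, 2) ≥ 126·C(z/126, 2) = z(z − 126)/(2·126), giving z² − 126z − 126·186·185 ≤ 0 and hence z ≤ (1/2)[126 + √(15876 + 4·4335660)] = (1/2)[126 + √17358516] ≈ (1/2)(126 + 4166.3552) = 2146.1776.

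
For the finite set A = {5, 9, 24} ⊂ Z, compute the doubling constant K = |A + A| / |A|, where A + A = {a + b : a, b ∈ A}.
K = |A + A| / |A| = 6/3 = 2

Enumerate A + A = {a + b : a, b ∈ A}. With |A| = 3, there are |A|^2 = 9 ordered sum pairs; collecting distinct values, A + A = {10, 14, 18, 29, 33, 48}, so |A + A| = 6. Thus K = 6/3 = 2. For comparison, the minimum possible |A + A| over all 3-element sets is 2·3 − 1 = 5 (so min K = 5/3), attained only by arithmetic progressions.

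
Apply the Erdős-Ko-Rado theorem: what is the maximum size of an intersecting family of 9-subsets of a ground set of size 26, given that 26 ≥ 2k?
max |F| = C(25, 8) = 1081575

Erdős-Ko-Rado (1961): when n ≥ 2k, max |F| = C(n−1, k−1). The bound is attained by the star {A : i ∈ A} for any fixed i ∈ [n]. Here C(26−1, 9−1) = C(25, 8) = 1081575.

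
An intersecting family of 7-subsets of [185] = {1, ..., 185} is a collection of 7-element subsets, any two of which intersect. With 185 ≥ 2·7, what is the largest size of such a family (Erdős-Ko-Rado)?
max |F| = C(184, 6) = 49637730324

Erdős-Ko-Rado (1961): when n ≥ 2k, max |F| = C(n−1, k−1). The bound is attained by the star {A : i ∈ A} for any fixed i ∈ [n]. Here C(185−1, 7−1) = C(184, 6) = 49637730324.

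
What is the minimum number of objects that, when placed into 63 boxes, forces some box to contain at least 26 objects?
n = (26 − 1)·63 + 1 = 1576

By the generalised pigeonhole principle, to guarantee some box contains ≥ r objects we need more than (r − 1) · k objects total. Threshold: n = (r − 1) · k + 1. With r = 26 and k = 63: n = 25 · 63 + 1 = 1575 + 1 = 1576. For n = 1575 = 25 · 63, we can put exactly 25 objects in every box, avoiding 26 in any single one — so 1576 is tight.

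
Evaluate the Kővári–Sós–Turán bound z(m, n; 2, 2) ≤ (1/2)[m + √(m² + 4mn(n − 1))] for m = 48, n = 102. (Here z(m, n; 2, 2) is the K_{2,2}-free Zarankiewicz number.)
z(48, 102; 2, 2) ≤ (1/2)[48 + √(48² + 4·48·102·101)] = (1/2)[48 + √1980288] = 727.6135

Kővári–Sós–Turán: let r_1, ..., r_48 be the row sums and z = Σ r_i the total number of 1s. Each pair of columns can share at most one row with both entries 1 (else a 2×2 all-ones block appears), so Σ_i C(r_i, 2) ≤ C(102, 2) = 5151. By convexity Σ_i C(r_i, 2) ≥ 48·C(z/48, 2) = z(z − 48)/(2·48), giving z² − 48z − 48·102·101 ≤ 0 and hence z ≤ (1/2)[48 + √(2304 + 4·494496)] = (1/2)[48 + √1980288] ≈ (1/2)(48 + 1407.2271) = 727.6135.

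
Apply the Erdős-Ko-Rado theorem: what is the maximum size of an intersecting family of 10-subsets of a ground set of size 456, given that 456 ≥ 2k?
max |F| = C(455, 9) = 2126972070871848200

Erdős-Ko-Rado (1961): when n ≥ 2k, max |F| = C(n−1, k−1). The bound is attained by the star {A : i ∈ A} for any fixed i ∈ [n]. Here C(456−1, 10−1) = C(455, 9) = 2126972070871848200.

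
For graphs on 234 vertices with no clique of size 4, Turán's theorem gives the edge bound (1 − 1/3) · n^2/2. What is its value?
Turán density bound = (2/3) · 234^2/2 = 18252

Turán's theorem: ex(n, K_{r+1}) is achieved by the complete r-partite Turán graph T(n, r) with parts as balanced as possible, and is at most (1 − 1/r) · n^2/2. For r = 3, n = 234: the density bound is (2/3) · 54756/2 = 18252. Since 3 ∣ 234, the Turán graph T(234, 3) has parts of equal size 78, and its edge count e(T(234, 3)) = 18252 attains the density bound exactly.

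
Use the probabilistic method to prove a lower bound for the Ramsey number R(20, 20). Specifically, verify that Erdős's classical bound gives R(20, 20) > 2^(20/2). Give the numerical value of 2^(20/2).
2^(20/2) = 1024; so R(20, 20) > 1024

Colour each edge of K_n uniformly at random with red/blue. The expected number of monochromatic K_20 is C(n, 20) · 2 · 2^(−C(20,2)). If C(n, 20) · 2^(1 − C(20,2)) < 1, then with positive probability no monochromatic K_20 exists, so R(20, 20) > n. The standard estimate C(n, 20) ≤ n^20/20! shows this inequality holds whenever n ≤ 2^(20/2) (since 20! · 2^(C(20,2) − 1) > 2^(20^2/2) ≥ n^20). Hence R(20, 20) > 2^(20/2) = 1024.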